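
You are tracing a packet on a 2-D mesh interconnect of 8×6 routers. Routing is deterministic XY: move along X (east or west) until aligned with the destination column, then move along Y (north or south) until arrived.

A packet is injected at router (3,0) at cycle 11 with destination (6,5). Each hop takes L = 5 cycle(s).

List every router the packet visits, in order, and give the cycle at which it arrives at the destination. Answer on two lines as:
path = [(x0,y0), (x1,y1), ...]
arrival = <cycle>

[0] x=3 y=0 t=11
[1] x=4 y=0 t=16 →E
[2] x=5 y=0 t=21 →E
[3] x=6 y=0 t=26 →E
[4] x=6 y=1 t=31 →N
[5] x=6 y=2 t=36 →N
[6] x=6 y=3 t=41 →N
[7] x=6 y=4 t=46 →N
[8] x=6 y=5 t=51 →N

path = [(3,0), (4,0), (5,0), (6,0), (6,1), (6,2), (6,3), (6,4), (6,5)]
arrival = 51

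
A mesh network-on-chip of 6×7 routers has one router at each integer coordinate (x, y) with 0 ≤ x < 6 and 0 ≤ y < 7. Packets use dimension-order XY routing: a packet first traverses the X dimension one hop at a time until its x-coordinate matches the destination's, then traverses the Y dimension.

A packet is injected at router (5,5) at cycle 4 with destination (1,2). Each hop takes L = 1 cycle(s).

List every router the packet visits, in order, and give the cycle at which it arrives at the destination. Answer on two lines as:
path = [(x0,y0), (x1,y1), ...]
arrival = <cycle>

path = [(5,5), (4,5), (3,5), (2,5), (1,5), (1,4), (1,3), (1,2)]
arrival = 11

  0. router=(5,5) cycle=4 (inject)
  1. router=(4,5) cycle=5 dir=W
  2. router=(3,5) cycle=6 dir=W
  3. router=(2,5) cycle=7 dir=W
  4. router=(1,5) cycle=8 dir=W
  5. router=(1,4) cycle=9 dir=S
  6. router=(1,3) cycle=10 dir=S
  7. router=(1,2) cycle=11 dir=S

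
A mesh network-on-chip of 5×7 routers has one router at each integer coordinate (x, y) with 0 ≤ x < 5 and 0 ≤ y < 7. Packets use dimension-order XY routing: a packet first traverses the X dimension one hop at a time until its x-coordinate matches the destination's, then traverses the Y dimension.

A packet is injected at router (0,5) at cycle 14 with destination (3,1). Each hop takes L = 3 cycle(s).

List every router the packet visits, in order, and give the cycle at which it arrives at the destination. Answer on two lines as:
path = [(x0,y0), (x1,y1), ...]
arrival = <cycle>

path = [(0,5), (1,5), (2,5), (3,5), (3,4), (3,3), (3,2), (3,1)]
arrival = 35

src (0,5)  cyc=14
E→(1,5)  cyc=17
E→(2,5)  cyc=20
E→(3,5)  cyc=23
S→(3,4)  cyc=26
S→(3,3)  cyc=29
S→(3,2)  cyc=32
S→(3,1)  cyc=35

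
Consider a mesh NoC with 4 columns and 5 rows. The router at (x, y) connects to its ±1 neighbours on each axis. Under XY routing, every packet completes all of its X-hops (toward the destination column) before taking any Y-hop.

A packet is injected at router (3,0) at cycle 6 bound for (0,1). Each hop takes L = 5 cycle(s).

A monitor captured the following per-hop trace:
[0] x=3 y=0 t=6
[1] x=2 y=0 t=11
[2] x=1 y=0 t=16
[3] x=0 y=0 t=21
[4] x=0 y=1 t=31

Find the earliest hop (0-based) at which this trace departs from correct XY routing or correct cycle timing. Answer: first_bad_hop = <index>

check 1→ d=(-1,0) cyc+5: ok
check 2→ d=(-1,0) cyc+5: ok
check 3→ d=(-1,0) cyc+5: ok
check 4→ d=(0,1) cyc+10: BAD: Δcyc=10≠L

first_bad_hop = 4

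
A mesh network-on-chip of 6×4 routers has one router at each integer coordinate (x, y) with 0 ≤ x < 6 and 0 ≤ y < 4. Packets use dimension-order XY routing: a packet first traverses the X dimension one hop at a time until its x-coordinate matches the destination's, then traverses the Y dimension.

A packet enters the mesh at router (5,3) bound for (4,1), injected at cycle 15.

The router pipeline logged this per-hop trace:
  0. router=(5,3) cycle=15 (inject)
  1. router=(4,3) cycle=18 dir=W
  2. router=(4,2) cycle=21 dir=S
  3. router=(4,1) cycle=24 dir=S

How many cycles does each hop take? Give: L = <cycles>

L = 3

Δcyc across hop 0→1: 18 − 15 = 3.
Per-hop latency L = Δcyc = 3.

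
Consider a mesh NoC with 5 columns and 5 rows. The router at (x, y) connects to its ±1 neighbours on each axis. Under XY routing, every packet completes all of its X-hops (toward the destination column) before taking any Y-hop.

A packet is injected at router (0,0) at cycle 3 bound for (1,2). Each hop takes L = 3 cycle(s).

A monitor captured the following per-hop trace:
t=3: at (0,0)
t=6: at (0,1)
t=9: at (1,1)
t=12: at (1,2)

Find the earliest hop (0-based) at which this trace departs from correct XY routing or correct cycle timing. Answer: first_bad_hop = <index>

hop 1: step (+0,+1), +3 cyc — BAD: Y-move but x=0≠1

first_bad_hop = 1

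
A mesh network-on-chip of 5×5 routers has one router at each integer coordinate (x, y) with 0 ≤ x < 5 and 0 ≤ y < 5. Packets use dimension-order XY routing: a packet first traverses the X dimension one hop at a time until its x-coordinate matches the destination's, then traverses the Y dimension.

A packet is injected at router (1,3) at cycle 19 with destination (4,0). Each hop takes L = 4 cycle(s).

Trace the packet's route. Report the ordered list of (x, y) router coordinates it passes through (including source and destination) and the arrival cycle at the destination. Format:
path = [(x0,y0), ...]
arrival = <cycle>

path = [(1,3), (2,3), (3,3), (4,3), (4,2), (4,1), (4,0)]
arrival = 43

src (1,3)  cyc=19
E→(2,3)  cyc=23
E→(3,3)  cyc=27
E→(4,3)  cyc=31
S→(4,2)  cyc=35
S→(4,1)  cyc=39
S→(4,0)  cyc=43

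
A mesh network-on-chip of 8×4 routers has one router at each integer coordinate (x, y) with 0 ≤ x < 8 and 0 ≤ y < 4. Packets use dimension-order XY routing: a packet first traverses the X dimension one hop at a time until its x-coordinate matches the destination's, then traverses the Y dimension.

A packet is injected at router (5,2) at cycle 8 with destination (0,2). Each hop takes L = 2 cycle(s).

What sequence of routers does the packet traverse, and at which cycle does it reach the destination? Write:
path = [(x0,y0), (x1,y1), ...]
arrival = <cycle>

path = [(5,2), (4,2), (3,2), (2,2), (1,2), (0,2)]
arrival = 18

[0] x=5 y=2 t=8
[1] x=4 y=2 t=10 →W
[2] x=3 y=2 t=12 →W
[3] x=2 y=2 t=14 →W
[4] x=1 y=2 t=16 →W
[5] x=0 y=2 t=18 →W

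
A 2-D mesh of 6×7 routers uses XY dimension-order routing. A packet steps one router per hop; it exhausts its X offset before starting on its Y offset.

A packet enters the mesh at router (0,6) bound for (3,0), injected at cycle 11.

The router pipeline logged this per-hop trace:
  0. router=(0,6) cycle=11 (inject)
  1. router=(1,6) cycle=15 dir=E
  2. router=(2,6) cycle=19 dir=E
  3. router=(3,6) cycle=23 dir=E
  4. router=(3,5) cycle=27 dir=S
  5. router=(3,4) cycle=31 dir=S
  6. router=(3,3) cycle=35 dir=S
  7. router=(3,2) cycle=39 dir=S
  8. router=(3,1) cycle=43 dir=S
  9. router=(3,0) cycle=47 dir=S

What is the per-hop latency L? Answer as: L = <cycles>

From hop 0 (11) to hop 1 (15): +4 cycles.
Each hop adds L, hence L = 4.

L = 4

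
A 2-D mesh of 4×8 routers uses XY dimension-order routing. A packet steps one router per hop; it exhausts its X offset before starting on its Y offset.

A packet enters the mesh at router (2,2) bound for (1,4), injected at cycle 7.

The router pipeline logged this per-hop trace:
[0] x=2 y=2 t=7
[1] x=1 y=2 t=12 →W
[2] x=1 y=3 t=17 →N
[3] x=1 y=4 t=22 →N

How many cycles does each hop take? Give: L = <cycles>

Between hops 0 and 1 the cycle counter advances 12 − 7 = 5.
One hop costs L cycles, so L = 5.

L = 5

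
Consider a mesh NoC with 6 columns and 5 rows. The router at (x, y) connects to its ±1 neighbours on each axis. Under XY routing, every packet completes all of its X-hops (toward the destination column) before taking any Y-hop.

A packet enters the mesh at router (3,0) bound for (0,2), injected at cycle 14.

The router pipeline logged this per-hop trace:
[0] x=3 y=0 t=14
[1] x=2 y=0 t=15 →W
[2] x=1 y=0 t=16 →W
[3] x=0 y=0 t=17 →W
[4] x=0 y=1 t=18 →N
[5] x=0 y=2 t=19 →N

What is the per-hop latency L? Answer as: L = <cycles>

L = 1

Between hops 0 and 1 the cycle counter advances 15 − 14 = 1.
One hop costs L cycles, so L = 1.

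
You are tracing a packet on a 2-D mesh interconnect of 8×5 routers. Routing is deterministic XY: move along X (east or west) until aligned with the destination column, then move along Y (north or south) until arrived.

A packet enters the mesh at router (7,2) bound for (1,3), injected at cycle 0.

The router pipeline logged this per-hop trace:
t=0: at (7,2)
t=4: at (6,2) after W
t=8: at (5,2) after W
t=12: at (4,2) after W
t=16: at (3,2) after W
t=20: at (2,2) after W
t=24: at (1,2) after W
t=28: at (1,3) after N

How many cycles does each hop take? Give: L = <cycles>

Δcyc across hop 0→1: 4 − 0 = 4.
One hop costs L cycles, so L = 4.

L = 4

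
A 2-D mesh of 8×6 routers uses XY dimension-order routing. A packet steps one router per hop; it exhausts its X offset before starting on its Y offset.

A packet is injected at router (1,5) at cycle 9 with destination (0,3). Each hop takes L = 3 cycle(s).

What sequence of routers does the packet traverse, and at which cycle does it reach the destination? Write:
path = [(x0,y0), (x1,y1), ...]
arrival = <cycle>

hop 0: (1,5) @ cyc 9
hop 1: (0,5) @ cyc 12  [W]
hop 2: (0,4) @ cyc 15  [S]
hop 3: (0,3) @ cyc 18  [S]

path = [(1,5), (0,5), (0,4), (0,3)]
arrival = 18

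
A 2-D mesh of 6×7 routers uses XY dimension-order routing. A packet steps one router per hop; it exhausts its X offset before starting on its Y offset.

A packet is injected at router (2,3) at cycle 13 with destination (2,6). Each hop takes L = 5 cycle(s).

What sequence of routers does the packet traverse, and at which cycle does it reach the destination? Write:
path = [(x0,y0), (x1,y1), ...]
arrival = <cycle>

#0 — 2,3 | c13
#1 — 2,4 | c18 | N
#2 — 2,5 | c23 | N
#3 — 2,6 | c28 | N

path = [(2,3), (2,4), (2,5), (2,6)]
arrival = 28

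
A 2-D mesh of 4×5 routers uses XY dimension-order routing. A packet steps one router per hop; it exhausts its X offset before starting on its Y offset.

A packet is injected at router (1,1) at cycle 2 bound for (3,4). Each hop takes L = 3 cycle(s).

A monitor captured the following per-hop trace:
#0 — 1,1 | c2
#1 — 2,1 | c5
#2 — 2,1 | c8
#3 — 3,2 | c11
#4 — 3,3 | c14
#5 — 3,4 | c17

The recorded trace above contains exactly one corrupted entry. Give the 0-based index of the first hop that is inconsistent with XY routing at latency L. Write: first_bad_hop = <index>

first_bad_hop = 2

[1] (+1,+0) / 3c ⇒ ok
[2] (+0,+0) / 3c ⇒ BAD: non-unit step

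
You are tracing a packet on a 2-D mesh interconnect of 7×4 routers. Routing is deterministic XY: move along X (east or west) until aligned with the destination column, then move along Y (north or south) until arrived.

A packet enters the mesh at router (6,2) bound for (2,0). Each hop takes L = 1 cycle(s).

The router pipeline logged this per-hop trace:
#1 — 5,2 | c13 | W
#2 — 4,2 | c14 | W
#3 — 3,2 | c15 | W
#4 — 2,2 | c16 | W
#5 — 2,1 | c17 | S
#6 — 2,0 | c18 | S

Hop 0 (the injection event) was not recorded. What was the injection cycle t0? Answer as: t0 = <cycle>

t0 = 12

cyc[1] = 13 and cyc[k] = t0 + k·L for every k.
Subtract one hop: t0 = 13 − 1 = 12.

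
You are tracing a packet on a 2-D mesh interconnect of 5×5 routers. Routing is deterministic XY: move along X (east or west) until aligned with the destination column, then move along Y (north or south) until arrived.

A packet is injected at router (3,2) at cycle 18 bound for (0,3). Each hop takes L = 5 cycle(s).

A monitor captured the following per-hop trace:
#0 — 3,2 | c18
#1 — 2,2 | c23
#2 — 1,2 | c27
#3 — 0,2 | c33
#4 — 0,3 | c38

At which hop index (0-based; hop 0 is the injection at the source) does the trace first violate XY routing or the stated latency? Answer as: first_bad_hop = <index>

first_bad_hop = 2

  1: Δx=-1 Δy=+0 Δt=5 [ok]
  2: Δx=-1 Δy=+0 Δt=4 [BAD: Δcyc=4≠L]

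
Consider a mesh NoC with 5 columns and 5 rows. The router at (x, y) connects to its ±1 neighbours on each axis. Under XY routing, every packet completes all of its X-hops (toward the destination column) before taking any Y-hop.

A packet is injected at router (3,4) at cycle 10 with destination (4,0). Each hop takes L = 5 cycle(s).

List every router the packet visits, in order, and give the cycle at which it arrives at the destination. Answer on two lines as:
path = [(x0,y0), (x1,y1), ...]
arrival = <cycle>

t=10: at (3,4)
t=15: at (4,4) after E
t=20: at (4,3) after S
t=25: at (4,2) after S
t=30: at (4,1) after S
t=35: at (4,0) after S

path = [(3,4), (4,4), (4,3), (4,2), (4,1), (4,0)]
arrival = 35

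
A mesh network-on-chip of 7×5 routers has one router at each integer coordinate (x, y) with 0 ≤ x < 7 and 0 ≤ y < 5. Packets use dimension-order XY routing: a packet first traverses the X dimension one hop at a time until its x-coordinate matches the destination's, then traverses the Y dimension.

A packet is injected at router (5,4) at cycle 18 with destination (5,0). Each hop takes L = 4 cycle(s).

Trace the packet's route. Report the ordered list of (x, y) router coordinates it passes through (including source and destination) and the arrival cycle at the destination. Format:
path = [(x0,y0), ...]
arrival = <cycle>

hop 0: (5,4) @ cyc 18
hop 1: (5,3) @ cyc 22  [S]
hop 2: (5,2) @ cyc 26  [S]
hop 3: (5,1) @ cyc 30  [S]
hop 4: (5,0) @ cyc 34  [S]

path = [(5,4), (5,3), (5,2), (5,1), (5,0)]
arrival = 34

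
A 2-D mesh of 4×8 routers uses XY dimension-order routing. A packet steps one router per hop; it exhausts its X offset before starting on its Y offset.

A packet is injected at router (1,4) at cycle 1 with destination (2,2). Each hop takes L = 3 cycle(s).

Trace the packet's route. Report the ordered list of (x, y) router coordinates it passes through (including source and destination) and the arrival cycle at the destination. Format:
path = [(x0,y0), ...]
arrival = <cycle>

t=1: at (1,4)
t=4: at (2,4) after E
t=7: at (2,3) after S
t=10: at (2,2) after S

path = [(1,4), (2,4), (2,3), (2,2)]
arrival = 10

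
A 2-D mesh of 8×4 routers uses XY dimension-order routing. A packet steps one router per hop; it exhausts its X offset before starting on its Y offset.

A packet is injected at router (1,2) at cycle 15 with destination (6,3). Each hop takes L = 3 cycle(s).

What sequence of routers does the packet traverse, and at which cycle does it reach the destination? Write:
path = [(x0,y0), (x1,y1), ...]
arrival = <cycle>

#0 — 1,2 | c15
#1 — 2,2 | c18 | E
#2 — 3,2 | c21 | E
#3 — 4,2 | c24 | E
#4 — 5,2 | c27 | E
#5 — 6,2 | c30 | E
#6 — 6,3 | c33 | N

path = [(1,2), (2,2), (3,2), (4,2), (5,2), (6,2), (6,3)]
arrival = 33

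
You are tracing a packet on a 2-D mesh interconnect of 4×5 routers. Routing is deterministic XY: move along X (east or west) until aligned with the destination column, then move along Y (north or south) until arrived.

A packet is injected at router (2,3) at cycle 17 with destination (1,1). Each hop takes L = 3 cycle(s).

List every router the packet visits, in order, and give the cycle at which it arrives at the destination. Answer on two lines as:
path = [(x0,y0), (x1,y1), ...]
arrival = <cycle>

path = [(2,3), (1,3), (1,2), (1,1)]
arrival = 26

hop 0: (2,3) @ cyc 17
hop 1: (1,3) @ cyc 20  [W]
hop 2: (1,2) @ cyc 23  [S]
hop 3: (1,1) @ cyc 26  [S]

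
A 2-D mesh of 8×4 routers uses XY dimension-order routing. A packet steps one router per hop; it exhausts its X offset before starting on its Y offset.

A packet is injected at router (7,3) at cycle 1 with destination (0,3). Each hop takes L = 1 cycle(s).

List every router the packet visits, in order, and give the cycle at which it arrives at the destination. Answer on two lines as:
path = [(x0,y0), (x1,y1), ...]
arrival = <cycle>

path = [(7,3), (6,3), (5,3), (4,3), (3,3), (2,3), (1,3), (0,3)]
arrival = 8

  0. router=(7,3) cycle=1 (inject)
  1. router=(6,3) cycle=2 dir=W
  2. router=(5,3) cycle=3 dir=W
  3. router=(4,3) cycle=4 dir=W
  4. router=(3,3) cycle=5 dir=W
  5. router=(2,3) cycle=6 dir=W
  6. router=(1,3) cycle=7 dir=W
  7. router=(0,3) cycle=8 dir=W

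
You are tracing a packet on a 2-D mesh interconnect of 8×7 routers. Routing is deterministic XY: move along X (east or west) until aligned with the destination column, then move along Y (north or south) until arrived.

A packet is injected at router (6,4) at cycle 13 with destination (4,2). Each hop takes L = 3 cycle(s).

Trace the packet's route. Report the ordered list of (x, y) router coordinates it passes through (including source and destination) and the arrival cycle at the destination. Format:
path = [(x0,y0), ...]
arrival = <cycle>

path = [(6,4), (5,4), (4,4), (4,3), (4,2)]
arrival = 25

  0. router=(6,4) cycle=13 (inject)
  1. router=(5,4) cycle=16 dir=W
  2. router=(4,4) cycle=19 dir=W
  3. router=(4,3) cycle=22 dir=S
  4. router=(4,2) cycle=25 dir=S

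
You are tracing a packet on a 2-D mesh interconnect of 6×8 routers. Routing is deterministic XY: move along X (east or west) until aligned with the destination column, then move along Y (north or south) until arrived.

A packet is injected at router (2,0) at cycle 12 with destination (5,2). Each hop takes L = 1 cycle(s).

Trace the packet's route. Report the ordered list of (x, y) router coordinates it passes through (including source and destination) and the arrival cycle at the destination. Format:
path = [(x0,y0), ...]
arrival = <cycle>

#0 — 2,0 | c12
#1 — 3,0 | c13 | E
#2 — 4,0 | c14 | E
#3 — 5,0 | c15 | E
#4 — 5,1 | c16 | N
#5 — 5,2 | c17 | N

path = [(2,0), (3,0), (4,0), (5,0), (5,1), (5,2)]
arrival = 17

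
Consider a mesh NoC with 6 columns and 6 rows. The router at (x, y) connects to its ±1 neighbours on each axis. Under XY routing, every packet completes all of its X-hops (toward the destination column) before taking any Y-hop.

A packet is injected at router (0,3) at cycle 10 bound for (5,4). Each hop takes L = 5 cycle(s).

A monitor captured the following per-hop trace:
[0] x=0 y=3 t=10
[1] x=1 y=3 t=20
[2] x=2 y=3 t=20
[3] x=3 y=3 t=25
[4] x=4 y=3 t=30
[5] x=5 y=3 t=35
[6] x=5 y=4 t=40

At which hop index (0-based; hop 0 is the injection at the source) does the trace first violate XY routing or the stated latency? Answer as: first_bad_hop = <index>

first_bad_hop = 1

  1: Δx=+1 Δy=+0 Δt=10 [BAD: Δcyc=10≠L]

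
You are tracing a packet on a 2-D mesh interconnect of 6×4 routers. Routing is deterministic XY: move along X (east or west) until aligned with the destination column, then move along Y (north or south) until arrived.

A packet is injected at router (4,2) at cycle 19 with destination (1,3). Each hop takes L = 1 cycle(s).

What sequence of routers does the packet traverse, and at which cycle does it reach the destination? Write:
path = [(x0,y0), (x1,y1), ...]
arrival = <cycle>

path = [(4,2), (3,2), (2,2), (1,2), (1,3)]
arrival = 23

src (4,2)  cyc=19
W→(3,2)  cyc=20
W→(2,2)  cyc=21
W→(1,2)  cyc=22
N→(1,3)  cyc=23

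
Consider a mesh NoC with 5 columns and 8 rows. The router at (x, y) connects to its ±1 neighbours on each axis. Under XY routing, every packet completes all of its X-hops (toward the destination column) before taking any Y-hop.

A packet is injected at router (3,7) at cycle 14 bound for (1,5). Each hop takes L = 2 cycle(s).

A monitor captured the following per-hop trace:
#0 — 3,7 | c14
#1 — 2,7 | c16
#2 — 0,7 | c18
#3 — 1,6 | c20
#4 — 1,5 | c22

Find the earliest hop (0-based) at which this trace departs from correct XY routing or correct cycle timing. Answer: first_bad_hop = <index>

  1: Δx=-1 Δy=+0 Δt=2 [ok]
  2: Δx=-2 Δy=+0 Δt=2 [BAD: non-unit step]

first_bad_hop = 2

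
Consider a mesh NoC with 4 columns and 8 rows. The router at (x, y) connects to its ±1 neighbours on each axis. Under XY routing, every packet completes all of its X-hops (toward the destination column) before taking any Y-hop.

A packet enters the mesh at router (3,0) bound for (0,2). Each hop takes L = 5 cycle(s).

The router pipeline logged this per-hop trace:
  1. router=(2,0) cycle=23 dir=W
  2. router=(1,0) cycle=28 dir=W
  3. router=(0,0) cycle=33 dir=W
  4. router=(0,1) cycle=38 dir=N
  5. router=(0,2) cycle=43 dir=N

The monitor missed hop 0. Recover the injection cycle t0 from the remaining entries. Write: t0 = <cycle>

t0 = 18

cyc[1] = 23 and cyc[k] = t0 + k·L for every k.
So t0 = 23 − 1·5 = 18.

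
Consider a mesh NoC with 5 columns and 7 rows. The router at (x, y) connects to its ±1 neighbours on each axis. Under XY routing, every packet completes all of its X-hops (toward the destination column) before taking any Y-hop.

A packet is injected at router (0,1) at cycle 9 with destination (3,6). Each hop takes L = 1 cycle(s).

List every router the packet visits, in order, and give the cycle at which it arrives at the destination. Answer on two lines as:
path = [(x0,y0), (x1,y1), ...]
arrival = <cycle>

src (0,1)  cyc=9
E→(1,1)  cyc=10
E→(2,1)  cyc=11
E→(3,1)  cyc=12
N→(3,2)  cyc=13
N→(3,3)  cyc=14
N→(3,4)  cyc=15
N→(3,5)  cyc=16
N→(3,6)  cyc=17

path = [(0,1), (1,1), (2,1), (3,1), (3,2), (3,3), (3,4), (3,5), (3,6)]
arrival = 17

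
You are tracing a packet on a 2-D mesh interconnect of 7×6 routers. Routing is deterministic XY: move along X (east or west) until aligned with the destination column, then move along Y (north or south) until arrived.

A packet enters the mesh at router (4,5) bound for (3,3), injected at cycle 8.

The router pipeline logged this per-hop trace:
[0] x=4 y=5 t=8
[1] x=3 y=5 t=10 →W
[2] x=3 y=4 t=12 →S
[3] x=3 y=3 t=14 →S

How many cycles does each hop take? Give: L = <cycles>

L = 2

cyc[1] − cyc[0] = 10 − 8 = 2.
One hop costs L cycles, so L = 2.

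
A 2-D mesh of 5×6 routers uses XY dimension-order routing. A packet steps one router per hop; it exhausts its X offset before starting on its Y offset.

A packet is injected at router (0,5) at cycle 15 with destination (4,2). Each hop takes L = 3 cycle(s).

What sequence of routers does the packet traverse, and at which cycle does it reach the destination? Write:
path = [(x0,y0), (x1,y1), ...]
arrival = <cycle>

path = [(0,5), (1,5), (2,5), (3,5), (4,5), (4,4), (4,3), (4,2)]
arrival = 36

[0] x=0 y=5 t=15
[1] x=1 y=5 t=18 →E
[2] x=2 y=5 t=21 →E
[3] x=3 y=5 t=24 →E
[4] x=4 y=5 t=27 →E
[5] x=4 y=4 t=30 →S
[6] x=4 y=3 t=33 →S
[7] x=4 y=2 t=36 →S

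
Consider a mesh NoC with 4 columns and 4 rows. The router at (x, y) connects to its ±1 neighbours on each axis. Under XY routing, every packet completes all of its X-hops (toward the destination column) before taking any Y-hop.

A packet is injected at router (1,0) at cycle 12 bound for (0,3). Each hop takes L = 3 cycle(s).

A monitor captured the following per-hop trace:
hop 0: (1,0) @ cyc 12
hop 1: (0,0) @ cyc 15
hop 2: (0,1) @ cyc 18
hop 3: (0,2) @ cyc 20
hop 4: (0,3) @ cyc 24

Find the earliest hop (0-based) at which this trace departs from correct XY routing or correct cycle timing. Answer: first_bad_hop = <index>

hop 1: step (-1,+0), +3 cyc — ok
hop 2: step (+0,+1), +3 cyc — ok
hop 3: step (+0,+1), +2 cyc — BAD: Δcyc=2≠L

first_bad_hop = 3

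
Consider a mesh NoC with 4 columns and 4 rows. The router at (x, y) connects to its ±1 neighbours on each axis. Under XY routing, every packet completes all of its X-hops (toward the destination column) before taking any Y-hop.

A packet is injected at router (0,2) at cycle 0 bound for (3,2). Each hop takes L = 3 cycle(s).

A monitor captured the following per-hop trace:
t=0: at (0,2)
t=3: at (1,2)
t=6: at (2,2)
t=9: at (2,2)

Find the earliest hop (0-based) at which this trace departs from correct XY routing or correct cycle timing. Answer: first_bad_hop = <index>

[1] (+1,+0) / 3c ⇒ ok
[2] (+1,+0) / 3c ⇒ ok
[3] (+0,+0) / 3c ⇒ BAD: non-unit step

first_bad_hop = 3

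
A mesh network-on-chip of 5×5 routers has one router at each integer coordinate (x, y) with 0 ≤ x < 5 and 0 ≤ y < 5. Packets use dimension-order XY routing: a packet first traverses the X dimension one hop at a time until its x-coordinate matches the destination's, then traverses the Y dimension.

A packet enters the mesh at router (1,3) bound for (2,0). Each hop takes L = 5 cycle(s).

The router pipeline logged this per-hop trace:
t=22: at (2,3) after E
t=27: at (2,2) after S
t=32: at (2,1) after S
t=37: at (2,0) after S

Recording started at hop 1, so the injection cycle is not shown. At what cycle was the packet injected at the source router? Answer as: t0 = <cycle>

cyc[1] = 22 and cyc[k] = t0 + k·L for every k.
t0 = cyc[1] − L = 22 − 5 = 17.

t0 = 17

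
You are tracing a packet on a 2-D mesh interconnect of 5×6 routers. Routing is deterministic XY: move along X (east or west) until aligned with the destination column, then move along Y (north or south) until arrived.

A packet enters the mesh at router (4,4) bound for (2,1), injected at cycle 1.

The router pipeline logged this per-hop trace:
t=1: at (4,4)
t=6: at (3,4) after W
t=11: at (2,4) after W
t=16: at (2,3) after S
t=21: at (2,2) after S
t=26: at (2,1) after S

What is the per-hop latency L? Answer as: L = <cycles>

cyc[1] − cyc[0] = 6 − 1 = 5.
One hop costs L cycles, so L = 5.

L = 5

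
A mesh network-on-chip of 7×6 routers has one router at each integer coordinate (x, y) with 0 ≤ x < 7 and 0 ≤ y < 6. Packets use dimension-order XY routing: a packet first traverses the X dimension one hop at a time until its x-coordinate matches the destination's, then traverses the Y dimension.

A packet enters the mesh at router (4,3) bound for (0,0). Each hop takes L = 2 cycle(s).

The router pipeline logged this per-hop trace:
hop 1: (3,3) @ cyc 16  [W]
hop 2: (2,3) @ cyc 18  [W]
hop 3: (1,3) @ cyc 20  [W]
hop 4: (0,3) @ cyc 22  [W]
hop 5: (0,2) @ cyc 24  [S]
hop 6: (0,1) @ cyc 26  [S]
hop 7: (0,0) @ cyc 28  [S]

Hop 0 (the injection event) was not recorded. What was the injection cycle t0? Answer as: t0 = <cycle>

t0 = 14

Hop 1 reached at cycle 16; hop k is at t0 + k·L.
So t0 = 16 − 1·2 = 14.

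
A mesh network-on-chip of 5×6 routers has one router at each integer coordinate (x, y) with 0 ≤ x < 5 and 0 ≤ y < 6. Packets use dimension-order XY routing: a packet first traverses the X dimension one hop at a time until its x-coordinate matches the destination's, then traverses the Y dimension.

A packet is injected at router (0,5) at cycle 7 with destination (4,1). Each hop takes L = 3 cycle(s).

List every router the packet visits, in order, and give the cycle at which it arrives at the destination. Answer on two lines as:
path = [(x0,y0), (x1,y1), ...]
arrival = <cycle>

path = [(0,5), (1,5), (2,5), (3,5), (4,5), (4,4), (4,3), (4,2), (4,1)]
arrival = 31

[0] x=0 y=5 t=7
[1] x=1 y=5 t=10 →E
[2] x=2 y=5 t=13 →E
[3] x=3 y=5 t=16 →E
[4] x=4 y=5 t=19 →E
[5] x=4 y=4 t=22 →S
[6] x=4 y=3 t=25 →S
[7] x=4 y=2 t=28 →S
[8] x=4 y=1 t=31 →S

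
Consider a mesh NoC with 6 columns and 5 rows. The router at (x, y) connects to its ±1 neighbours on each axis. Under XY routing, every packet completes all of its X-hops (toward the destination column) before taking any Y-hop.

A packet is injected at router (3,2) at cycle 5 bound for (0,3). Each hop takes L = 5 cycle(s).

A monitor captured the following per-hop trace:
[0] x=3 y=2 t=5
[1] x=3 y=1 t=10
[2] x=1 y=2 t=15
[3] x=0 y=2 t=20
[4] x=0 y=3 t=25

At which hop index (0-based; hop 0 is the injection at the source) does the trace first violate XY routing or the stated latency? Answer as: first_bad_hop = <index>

first_bad_hop = 1

hop 1: step (+0,-1), +5 cyc — BAD: Y-move but x=3≠0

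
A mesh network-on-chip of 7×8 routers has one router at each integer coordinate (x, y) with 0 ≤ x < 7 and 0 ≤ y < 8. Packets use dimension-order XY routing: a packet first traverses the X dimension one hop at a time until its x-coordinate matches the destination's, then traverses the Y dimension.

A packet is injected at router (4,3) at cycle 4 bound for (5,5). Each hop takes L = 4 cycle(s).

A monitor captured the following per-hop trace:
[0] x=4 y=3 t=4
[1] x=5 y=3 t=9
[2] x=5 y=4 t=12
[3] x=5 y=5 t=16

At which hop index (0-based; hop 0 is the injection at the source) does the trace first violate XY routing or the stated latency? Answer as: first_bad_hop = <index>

[1] (+1,+0) / 5c ⇒ BAD: Δcyc=5≠L

first_bad_hop = 1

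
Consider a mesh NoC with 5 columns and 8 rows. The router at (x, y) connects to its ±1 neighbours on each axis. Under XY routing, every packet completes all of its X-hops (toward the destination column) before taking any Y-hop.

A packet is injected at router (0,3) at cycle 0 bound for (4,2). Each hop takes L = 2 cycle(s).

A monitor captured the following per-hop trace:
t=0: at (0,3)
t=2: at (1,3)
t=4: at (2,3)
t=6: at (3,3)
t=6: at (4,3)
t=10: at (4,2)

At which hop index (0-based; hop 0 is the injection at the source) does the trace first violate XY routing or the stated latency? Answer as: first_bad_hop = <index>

first_bad_hop = 4

hop 1: step (+1,+0), +2 cyc — ok
hop 2: step (+1,+0), +2 cyc — ok
hop 3: step (+1,+0), +2 cyc — ok
hop 4: step (+1,+0), +0 cyc — BAD: Δcyc=0≠L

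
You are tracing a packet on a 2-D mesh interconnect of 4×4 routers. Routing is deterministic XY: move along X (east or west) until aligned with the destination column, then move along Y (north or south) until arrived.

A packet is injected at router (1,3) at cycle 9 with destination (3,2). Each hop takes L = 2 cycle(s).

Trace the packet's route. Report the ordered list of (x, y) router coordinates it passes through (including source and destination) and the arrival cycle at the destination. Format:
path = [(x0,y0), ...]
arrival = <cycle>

path = [(1,3), (2,3), (3,3), (3,2)]
arrival = 15

[0] x=1 y=3 t=9
[1] x=2 y=3 t=11 →E
[2] x=3 y=3 t=13 →E
[3] x=3 y=2 t=15 →S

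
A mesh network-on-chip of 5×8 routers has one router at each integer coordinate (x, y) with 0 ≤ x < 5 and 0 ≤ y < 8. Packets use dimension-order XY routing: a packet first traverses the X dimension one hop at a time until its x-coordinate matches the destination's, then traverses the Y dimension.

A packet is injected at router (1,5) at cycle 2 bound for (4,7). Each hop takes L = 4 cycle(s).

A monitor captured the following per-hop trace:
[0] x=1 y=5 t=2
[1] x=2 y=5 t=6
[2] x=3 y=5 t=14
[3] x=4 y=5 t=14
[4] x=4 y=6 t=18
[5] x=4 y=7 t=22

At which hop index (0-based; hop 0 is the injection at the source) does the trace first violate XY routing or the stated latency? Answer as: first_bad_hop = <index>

[1] (+1,+0) / 4c ⇒ ok
[2] (+1,+0) / 8c ⇒ BAD: Δcyc=8≠L

first_bad_hop = 2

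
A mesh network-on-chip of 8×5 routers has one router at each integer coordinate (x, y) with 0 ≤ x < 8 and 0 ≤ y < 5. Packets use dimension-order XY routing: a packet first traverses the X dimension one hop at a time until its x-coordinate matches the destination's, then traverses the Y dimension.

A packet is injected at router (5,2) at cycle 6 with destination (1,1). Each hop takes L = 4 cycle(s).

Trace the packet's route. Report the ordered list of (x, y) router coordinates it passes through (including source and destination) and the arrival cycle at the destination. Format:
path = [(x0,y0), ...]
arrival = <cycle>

src (5,2)  cyc=6
W→(4,2)  cyc=10
W→(3,2)  cyc=14
W→(2,2)  cyc=18
W→(1,2)  cyc=22
S→(1,1)  cyc=26

path = [(5,2), (4,2), (3,2), (2,2), (1,2), (1,1)]
arrival = 26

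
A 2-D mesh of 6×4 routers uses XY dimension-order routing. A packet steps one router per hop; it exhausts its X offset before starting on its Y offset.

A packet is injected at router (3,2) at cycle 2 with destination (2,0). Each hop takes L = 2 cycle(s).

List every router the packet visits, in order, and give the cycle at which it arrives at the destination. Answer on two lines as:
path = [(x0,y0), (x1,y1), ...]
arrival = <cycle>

#0 — 3,2 | c2
#1 — 2,2 | c4 | W
#2 — 2,1 | c6 | S
#3 — 2,0 | c8 | S

path = [(3,2), (2,2), (2,1), (2,0)]
arrival = 8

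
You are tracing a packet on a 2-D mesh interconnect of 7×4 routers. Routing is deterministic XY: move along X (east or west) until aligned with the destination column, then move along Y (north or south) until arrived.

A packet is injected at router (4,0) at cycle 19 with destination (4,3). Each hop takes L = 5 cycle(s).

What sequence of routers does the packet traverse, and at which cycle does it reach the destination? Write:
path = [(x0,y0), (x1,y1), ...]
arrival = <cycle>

path = [(4,0), (4,1), (4,2), (4,3)]
arrival = 34

t=19: at (4,0)
t=24: at (4,1) after N
t=29: at (4,2) after N
t=34: at (4,3) after N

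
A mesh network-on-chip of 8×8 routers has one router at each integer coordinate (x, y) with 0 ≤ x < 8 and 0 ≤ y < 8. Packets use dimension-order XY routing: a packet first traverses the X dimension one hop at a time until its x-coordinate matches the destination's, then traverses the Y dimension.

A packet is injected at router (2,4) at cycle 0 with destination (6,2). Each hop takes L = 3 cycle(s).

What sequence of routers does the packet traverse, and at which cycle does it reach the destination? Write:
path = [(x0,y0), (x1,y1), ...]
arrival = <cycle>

path = [(2,4), (3,4), (4,4), (5,4), (6,4), (6,3), (6,2)]
arrival = 18

#0 — 2,4 | c0
#1 — 3,4 | c3 | E
#2 — 4,4 | c6 | E
#3 — 5,4 | c9 | E
#4 — 6,4 | c12 | E
#5 — 6,3 | c15 | S
#6 — 6,2 | c18 | S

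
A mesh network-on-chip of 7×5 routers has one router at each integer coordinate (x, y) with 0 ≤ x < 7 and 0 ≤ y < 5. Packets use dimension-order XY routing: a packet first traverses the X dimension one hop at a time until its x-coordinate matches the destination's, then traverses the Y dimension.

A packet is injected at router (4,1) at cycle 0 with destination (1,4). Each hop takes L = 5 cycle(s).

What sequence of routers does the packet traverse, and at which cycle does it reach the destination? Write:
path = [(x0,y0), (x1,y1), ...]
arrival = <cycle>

src (4,1)  cyc=0
W→(3,1)  cyc=5
W→(2,1)  cyc=10
W→(1,1)  cyc=15
N→(1,2)  cyc=20
N→(1,3)  cyc=25
N→(1,4)  cyc=30

path = [(4,1), (3,1), (2,1), (1,1), (1,2), (1,3), (1,4)]
arrival = 30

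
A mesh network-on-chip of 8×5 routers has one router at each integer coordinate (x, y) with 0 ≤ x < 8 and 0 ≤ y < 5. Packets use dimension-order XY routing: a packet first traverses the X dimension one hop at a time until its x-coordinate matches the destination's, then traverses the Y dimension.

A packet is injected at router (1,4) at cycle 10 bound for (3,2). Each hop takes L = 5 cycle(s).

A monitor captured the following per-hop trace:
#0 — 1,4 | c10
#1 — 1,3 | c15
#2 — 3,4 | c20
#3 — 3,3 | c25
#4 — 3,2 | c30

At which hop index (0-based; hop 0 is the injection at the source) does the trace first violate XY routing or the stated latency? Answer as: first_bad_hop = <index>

  1: Δx=+0 Δy=-1 Δt=5 [BAD: Y-move but x=1≠3]

first_bad_hop = 1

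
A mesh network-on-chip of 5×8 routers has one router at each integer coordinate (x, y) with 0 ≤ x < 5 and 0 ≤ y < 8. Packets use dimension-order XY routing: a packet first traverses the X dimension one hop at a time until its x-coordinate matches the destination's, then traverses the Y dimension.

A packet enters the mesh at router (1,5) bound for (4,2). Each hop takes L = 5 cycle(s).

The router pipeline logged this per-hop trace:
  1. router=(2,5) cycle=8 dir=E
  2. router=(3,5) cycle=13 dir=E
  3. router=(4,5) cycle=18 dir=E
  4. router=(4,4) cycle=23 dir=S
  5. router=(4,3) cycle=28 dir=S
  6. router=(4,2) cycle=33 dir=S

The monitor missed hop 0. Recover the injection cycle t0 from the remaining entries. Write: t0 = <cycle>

t0 = 3

The first recorded entry is hop 1 at cycle 8.
Therefore t0 = 8 − L = 3.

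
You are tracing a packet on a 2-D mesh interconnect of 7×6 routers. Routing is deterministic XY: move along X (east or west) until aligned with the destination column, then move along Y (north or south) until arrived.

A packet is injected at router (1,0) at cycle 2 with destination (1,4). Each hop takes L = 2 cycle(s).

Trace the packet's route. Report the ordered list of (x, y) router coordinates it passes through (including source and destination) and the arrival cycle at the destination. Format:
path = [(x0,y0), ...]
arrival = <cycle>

path = [(1,0), (1,1), (1,2), (1,3), (1,4)]
arrival = 10

  0. router=(1,0) cycle=2 (inject)
  1. router=(1,1) cycle=4 dir=N
  2. router=(1,2) cycle=6 dir=N
  3. router=(1,3) cycle=8 dir=N
  4. router=(1,4) cycle=10 dir=N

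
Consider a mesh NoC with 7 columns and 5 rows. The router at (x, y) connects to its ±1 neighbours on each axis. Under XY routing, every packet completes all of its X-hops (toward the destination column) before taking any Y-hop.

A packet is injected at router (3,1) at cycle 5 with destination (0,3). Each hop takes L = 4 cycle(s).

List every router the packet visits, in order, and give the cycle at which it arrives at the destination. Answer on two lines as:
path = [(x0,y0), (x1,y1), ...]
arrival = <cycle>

path = [(3,1), (2,1), (1,1), (0,1), (0,2), (0,3)]
arrival = 25

hop 0: (3,1) @ cyc 5
hop 1: (2,1) @ cyc 9  [W]
hop 2: (1,1) @ cyc 13  [W]
hop 3: (0,1) @ cyc 17  [W]
hop 4: (0,2) @ cyc 21  [N]
hop 5: (0,3) @ cyc 25  [N]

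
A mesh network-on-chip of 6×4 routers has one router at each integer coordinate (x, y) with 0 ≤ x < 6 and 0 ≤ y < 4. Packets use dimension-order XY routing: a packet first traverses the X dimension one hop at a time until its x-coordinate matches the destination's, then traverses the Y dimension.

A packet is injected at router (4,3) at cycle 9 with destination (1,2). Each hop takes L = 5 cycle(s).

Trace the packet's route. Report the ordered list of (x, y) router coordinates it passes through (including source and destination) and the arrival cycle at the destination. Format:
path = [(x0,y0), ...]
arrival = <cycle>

  0. router=(4,3) cycle=9 (inject)
  1. router=(3,3) cycle=14 dir=W
  2. router=(2,3) cycle=19 dir=W
  3. router=(1,3) cycle=24 dir=W
  4. router=(1,2) cycle=29 dir=S

path = [(4,3), (3,3), (2,3), (1,3), (1,2)]
arrival = 29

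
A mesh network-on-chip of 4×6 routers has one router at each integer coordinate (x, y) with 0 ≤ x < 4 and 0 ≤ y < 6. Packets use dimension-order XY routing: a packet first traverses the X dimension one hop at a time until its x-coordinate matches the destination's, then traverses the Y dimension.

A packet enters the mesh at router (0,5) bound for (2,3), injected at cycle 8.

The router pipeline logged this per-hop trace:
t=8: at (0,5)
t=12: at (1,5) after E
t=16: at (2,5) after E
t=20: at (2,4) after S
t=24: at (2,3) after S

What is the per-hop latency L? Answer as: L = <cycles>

L = 4

Between hops 0 and 1 the cycle counter advances 12 − 8 = 4.
Per-hop latency L = Δcyc = 4.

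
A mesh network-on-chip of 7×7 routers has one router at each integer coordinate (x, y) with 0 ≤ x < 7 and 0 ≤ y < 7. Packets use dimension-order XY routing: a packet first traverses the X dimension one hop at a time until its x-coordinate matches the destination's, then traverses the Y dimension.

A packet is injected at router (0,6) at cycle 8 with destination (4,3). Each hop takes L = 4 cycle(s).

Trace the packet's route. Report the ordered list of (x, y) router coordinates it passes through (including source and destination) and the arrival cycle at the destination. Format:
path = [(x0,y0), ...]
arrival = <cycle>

src (0,6)  cyc=8
E→(1,6)  cyc=12
E→(2,6)  cyc=16
E→(3,6)  cyc=20
E→(4,6)  cyc=24
S→(4,5)  cyc=28
S→(4,4)  cyc=32
S→(4,3)  cyc=36

path = [(0,6), (1,6), (2,6), (3,6), (4,6), (4,5), (4,4), (4,3)]
arrival = 36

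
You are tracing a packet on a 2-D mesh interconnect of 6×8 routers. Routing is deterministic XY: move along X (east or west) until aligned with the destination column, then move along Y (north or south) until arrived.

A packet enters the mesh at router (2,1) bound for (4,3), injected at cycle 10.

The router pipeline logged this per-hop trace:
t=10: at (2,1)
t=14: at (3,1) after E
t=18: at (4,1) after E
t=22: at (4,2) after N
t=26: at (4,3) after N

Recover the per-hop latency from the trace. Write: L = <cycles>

cyc[1] − cyc[0] = 14 − 10 = 4.
That increment is L by definition: L = 4.

L = 4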